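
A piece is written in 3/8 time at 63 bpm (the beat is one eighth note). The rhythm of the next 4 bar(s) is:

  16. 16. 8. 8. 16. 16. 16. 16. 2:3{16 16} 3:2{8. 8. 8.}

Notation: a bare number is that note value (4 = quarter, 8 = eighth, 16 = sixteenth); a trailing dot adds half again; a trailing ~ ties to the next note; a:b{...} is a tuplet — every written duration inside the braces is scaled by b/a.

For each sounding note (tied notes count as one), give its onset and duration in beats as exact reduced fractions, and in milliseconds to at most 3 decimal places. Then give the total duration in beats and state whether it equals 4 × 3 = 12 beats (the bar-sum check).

1) 0.0ms=0b +714.286ms=3/4b
2) 714.286ms=3/4b +714.286ms=3/4b
3) 1428.571ms=3/2b +1428.571ms=3/2b
4) 2857.143ms=3b +1428.571ms=3/2b
5) 4285.714ms=9/2b +714.286ms=3/4b
6) 5000.0ms=21/4b +714.286ms=3/4b
7) 5714.286ms=6b +714.286ms=3/4b
8) 6428.571ms=27/4b +714.286ms=3/4b
9) 7142.857ms=15/2b +714.286ms=3/4b
10) 7857.143ms=33/4b +714.286ms=3/4b
11) 8571.429ms=9b +952.381ms=1b
12) 9523.81ms=10b +952.381ms=1b
13) 10476.19ms=11b +952.381ms=1b
Σ=12b of 12 (63bpm 3/8) — PASS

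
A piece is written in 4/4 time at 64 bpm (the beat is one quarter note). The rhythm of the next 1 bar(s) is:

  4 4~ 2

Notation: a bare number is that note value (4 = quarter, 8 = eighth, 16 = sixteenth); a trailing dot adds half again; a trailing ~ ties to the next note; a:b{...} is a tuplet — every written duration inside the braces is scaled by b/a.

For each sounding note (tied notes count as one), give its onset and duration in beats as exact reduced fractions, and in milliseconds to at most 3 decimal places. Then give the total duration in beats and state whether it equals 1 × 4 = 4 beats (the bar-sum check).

1) 0.0ms=0b +937.5ms=1b
2) 937.5ms=1b +2812.5ms=3b
Σ=4b of 4 (64bpm 4/4) — PASS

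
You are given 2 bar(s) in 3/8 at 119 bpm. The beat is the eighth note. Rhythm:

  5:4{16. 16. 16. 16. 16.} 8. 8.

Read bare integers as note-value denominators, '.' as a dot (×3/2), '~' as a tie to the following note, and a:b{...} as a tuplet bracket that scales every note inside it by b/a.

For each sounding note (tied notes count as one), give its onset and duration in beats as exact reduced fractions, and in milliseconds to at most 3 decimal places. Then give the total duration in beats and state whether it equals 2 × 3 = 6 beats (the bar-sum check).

1) 0.0ms=0b +302.521ms=3/5b
2) 302.521ms=3/5b +302.521ms=3/5b
3) 605.042ms=6/5b +302.521ms=3/5b
4) 907.563ms=9/5b +302.521ms=3/5b
5) 1210.084ms=12/5b +302.521ms=3/5b
6) 1512.605ms=3b +756.303ms=3/2b
7) 2268.908ms=9/2b +756.303ms=3/2b
Σ=6b of 6 (119bpm 3/8) — PASS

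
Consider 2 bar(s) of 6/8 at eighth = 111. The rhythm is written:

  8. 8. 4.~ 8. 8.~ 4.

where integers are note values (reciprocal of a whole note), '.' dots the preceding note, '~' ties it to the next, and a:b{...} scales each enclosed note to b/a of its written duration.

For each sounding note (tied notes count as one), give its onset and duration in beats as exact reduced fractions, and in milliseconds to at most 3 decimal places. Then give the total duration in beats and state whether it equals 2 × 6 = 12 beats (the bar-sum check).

1) 0.0ms=0b +810.811ms=3/2b
2) 810.811ms=3/2b +810.811ms=3/2b
3) 1621.622ms=3b +2432.432ms=9/2b
4) 4054.054ms=15/2b +2432.432ms=9/2b
Σ=12b of 12 (111bpm 6/8) — PASS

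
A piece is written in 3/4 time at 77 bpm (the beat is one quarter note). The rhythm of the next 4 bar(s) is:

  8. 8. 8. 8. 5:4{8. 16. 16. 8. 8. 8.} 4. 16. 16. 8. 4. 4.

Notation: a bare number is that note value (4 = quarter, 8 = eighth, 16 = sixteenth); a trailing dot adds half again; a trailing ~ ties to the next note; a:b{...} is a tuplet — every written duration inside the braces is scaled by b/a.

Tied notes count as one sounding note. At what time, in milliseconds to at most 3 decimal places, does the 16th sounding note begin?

1. 0.0ms @ 0 + 584.416ms (3/4)
2. 584.416ms @ 3/4 + 584.416ms (3/4)
3. 1168.831ms @ 3/2 + 584.416ms (3/4)
4. 1753.247ms @ 9/4 + 584.416ms (3/4)
5. 2337.662ms @ 3 + 467.532ms (3/5)
6. 2805.195ms @ 18/5 + 233.766ms (3/10)
7. 3038.961ms @ 39/10 + 233.766ms (3/10)
8. 3272.727ms @ 21/5 + 467.532ms (3/5)
9. 3740.26ms @ 24/5 + 467.532ms (3/5)
10. 4207.792ms @ 27/5 + 467.532ms (3/5)
11. 4675.325ms @ 6 + 1168.831ms (3/2)
12. 5844.156ms @ 15/2 + 292.208ms (3/8)
13. 6136.364ms @ 63/8 + 292.208ms (3/8)
14. 6428.571ms @ 33/4 + 584.416ms (3/4)
15. 7012.987ms @ 9 + 1168.831ms (3/2)
16. 8181.818ms @ 21/2 + 1168.831ms (3/2)

note 16 onset = 21/2b = 8181.818ms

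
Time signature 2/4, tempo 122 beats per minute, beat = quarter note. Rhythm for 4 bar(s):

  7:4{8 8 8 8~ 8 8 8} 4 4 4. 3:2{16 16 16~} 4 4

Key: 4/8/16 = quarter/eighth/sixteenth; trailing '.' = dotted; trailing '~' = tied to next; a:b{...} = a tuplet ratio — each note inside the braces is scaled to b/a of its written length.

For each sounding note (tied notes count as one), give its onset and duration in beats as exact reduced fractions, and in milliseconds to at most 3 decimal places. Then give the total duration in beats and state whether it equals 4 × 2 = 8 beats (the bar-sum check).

1) 0.0ms=0b +140.515ms=2/7b
2) 140.515ms=2/7b +140.515ms=2/7b
3) 281.03ms=4/7b +140.515ms=2/7b
4) 421.546ms=6/7b +281.03ms=4/7b
5) 702.576ms=10/7b +140.515ms=2/7b
6) 843.091ms=12/7b +140.515ms=2/7b
7) 983.607ms=2b +491.803ms=1b
8) 1475.41ms=3b +491.803ms=1b
9) 1967.213ms=4b +737.705ms=3/2b
10) 2704.918ms=11/2b +81.967ms=1/6b
11) 2786.885ms=17/3b +81.967ms=1/6b
12) 2868.852ms=35/6b +573.77ms=7/6b
13) 3442.623ms=7b +491.803ms=1b
Σ=8b of 8 (122bpm 2/4) — PASS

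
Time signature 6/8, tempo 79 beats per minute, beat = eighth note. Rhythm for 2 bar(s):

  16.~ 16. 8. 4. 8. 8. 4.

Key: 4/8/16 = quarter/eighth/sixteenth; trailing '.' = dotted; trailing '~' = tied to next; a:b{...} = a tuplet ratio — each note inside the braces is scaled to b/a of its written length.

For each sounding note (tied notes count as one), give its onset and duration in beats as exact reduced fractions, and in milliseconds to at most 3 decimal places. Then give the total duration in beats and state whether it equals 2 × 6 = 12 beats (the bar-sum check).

1) 0.0ms=0b +1139.241ms=3/2b
2) 1139.241ms=3/2b +1139.241ms=3/2b
3) 2278.481ms=3b +2278.481ms=3b
4) 4556.962ms=6b +1139.241ms=3/2b
5) 5696.203ms=15/2b +1139.241ms=3/2b
6) 6835.443ms=9b +2278.481ms=3b
Σ=12b of 12 (79bpm 6/8) — PASS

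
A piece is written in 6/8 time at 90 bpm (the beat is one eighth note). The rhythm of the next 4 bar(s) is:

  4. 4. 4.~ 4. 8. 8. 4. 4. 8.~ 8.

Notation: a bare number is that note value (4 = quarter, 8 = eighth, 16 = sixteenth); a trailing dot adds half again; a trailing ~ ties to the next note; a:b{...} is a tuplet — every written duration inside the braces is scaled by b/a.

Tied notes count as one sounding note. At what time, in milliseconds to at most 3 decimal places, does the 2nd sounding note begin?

1. 0.0ms @ 0 + 2000.0ms (3)
2. 2000.0ms @ 3 + 2000.0ms (3)
3. 4000.0ms @ 6 + 4000.0ms (6)
4. 8000.0ms @ 12 + 1000.0ms (3/2)
5. 9000.0ms @ 27/2 + 1000.0ms (3/2)
6. 10000.0ms @ 15 + 2000.0ms (3)
7. 12000.0ms @ 18 + 2000.0ms (3)
8. 14000.0ms @ 21 + 2000.0ms (3)

note 2 onset = 3b = 2000.0ms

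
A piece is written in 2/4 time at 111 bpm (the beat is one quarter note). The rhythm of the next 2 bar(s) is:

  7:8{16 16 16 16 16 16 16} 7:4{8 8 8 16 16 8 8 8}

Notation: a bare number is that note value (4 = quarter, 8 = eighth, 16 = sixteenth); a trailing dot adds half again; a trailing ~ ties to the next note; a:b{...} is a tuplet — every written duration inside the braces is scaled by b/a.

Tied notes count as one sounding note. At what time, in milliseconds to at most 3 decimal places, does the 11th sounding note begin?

note 11 onset = 20/7b = 1544.402ms

1. 0.0ms @ 0 + 154.44ms (2/7)
2. 154.44ms @ 2/7 + 154.44ms (2/7)
3. 308.88ms @ 4/7 + 154.44ms (2/7)
4. 463.32ms @ 6/7 + 154.44ms (2/7)
5. 617.761ms @ 8/7 + 154.44ms (2/7)
6. 772.201ms @ 10/7 + 154.44ms (2/7)
7. 926.641ms @ 12/7 + 154.44ms (2/7)
8. 1081.081ms @ 2 + 154.44ms (2/7)
9. 1235.521ms @ 16/7 + 154.44ms (2/7)
10. 1389.961ms @ 18/7 + 154.44ms (2/7)
11. 1544.402ms @ 20/7 + 77.22ms (1/7)
12. 1621.622ms @ 3 + 77.22ms (1/7)
13. 1698.842ms @ 22/7 + 154.44ms (2/7)
14. 1853.282ms @ 24/7 + 154.44ms (2/7)
15. 2007.722ms @ 26/7 + 154.44ms (2/7)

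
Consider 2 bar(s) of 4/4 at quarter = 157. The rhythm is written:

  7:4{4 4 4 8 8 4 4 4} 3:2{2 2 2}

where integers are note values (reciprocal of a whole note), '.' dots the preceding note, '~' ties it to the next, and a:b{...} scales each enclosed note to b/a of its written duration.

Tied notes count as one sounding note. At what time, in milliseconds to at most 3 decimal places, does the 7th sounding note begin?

1. 0.0ms @ 0 + 218.38ms (4/7)
2. 218.38ms @ 4/7 + 218.38ms (4/7)
3. 436.761ms @ 8/7 + 218.38ms (4/7)
4. 655.141ms @ 12/7 + 109.19ms (2/7)
5. 764.331ms @ 2 + 109.19ms (2/7)
6. 873.521ms @ 16/7 + 218.38ms (4/7)
7. 1091.902ms @ 20/7 + 218.38ms (4/7)
8. 1310.282ms @ 24/7 + 218.38ms (4/7)
9. 1528.662ms @ 4 + 509.554ms (4/3)
10. 2038.217ms @ 16/3 + 509.554ms (4/3)
11. 2547.771ms @ 20/3 + 509.554ms (4/3)

note 7 onset = 20/7b = 1091.902ms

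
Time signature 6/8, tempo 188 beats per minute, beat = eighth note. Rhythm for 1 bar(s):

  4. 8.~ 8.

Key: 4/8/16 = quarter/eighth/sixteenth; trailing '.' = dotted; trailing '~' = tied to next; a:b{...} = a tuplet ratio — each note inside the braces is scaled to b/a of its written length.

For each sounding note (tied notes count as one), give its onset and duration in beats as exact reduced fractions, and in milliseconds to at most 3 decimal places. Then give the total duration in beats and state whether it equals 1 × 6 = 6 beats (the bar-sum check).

1) 0.0ms=0b +957.447ms=3b
2) 957.447ms=3b +957.447ms=3b
Σ=6b of 6 (188bpm 6/8) — PASS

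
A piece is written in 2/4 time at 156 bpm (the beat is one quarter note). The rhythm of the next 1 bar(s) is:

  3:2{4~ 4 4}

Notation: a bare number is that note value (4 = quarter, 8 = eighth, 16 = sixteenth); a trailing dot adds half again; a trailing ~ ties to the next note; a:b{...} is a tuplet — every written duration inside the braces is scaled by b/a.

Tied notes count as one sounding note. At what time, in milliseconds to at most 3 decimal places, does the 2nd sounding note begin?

note 2 onset = 4/3b = 512.821ms

1. 0.0ms @ 0 + 512.821ms (4/3)
2. 512.821ms @ 4/3 + 256.41ms (2/3)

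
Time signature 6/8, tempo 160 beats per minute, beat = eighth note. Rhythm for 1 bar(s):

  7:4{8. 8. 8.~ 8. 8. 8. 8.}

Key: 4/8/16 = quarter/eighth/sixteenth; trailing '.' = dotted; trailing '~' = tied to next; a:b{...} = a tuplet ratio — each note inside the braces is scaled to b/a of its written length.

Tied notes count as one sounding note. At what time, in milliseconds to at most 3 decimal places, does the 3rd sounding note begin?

1. 0.0ms @ 0 + 321.429ms (6/7)
2. 321.429ms @ 6/7 + 321.429ms (6/7)
3. 642.857ms @ 12/7 + 642.857ms (12/7)
4. 1285.714ms @ 24/7 + 321.429ms (6/7)
5. 1607.143ms @ 30/7 + 321.429ms (6/7)
6. 1928.571ms @ 36/7 + 321.429ms (6/7)

note 3 onset = 12/7b = 642.857ms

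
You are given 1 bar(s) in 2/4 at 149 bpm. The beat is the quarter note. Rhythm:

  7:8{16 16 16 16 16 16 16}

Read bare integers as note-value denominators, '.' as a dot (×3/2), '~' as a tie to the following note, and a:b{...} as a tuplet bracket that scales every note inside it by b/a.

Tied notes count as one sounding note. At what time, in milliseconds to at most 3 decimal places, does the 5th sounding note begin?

1. 0.0ms @ 0 + 115.053ms (2/7)
2. 115.053ms @ 2/7 + 115.053ms (2/7)
3. 230.105ms @ 4/7 + 115.053ms (2/7)
4. 345.158ms @ 6/7 + 115.053ms (2/7)
5. 460.211ms @ 8/7 + 115.053ms (2/7)
6. 575.264ms @ 10/7 + 115.053ms (2/7)
7. 690.316ms @ 12/7 + 115.053ms (2/7)

note 5 onset = 8/7b = 460.211ms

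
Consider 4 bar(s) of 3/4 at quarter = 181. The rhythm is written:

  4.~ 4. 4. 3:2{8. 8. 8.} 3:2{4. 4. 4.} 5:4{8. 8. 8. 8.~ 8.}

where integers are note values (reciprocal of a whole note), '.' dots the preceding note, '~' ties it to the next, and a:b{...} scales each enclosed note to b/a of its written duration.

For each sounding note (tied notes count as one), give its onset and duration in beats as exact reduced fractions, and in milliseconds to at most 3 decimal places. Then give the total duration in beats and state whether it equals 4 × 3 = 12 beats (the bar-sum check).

1) 0.0ms=0b +994.475ms=3b
2) 994.475ms=3b +497.238ms=3/2b
3) 1491.713ms=9/2b +165.746ms=1/2b
4) 1657.459ms=5b +165.746ms=1/2b
5) 1823.204ms=11/2b +165.746ms=1/2b
6) 1988.95ms=6b +331.492ms=1b
7) 2320.442ms=7b +331.492ms=1b
8) 2651.934ms=8b +331.492ms=1b
9) 2983.425ms=9b +198.895ms=3/5b
10) 3182.32ms=48/5b +198.895ms=3/5b
11) 3381.215ms=51/5b +198.895ms=3/5b
12) 3580.11ms=54/5b +397.79ms=6/5b
Σ=12b of 12 (181bpm 3/4) — PASS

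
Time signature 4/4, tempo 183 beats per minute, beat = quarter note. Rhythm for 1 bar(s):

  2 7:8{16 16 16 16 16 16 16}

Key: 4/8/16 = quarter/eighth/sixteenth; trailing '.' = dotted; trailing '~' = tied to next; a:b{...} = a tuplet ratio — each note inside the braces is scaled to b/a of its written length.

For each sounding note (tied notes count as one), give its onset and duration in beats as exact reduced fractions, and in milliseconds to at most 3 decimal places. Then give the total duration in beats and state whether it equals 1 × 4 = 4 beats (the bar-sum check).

1) 0.0ms=0b +655.738ms=2b
2) 655.738ms=2b +93.677ms=2/7b
3) 749.415ms=16/7b +93.677ms=2/7b
4) 843.091ms=18/7b +93.677ms=2/7b
5) 936.768ms=20/7b +93.677ms=2/7b
6) 1030.445ms=22/7b +93.677ms=2/7b
7) 1124.122ms=24/7b +93.677ms=2/7b
8) 1217.799ms=26/7b +93.677ms=2/7b
Σ=4b of 4 (183bpm 4/4) — PASS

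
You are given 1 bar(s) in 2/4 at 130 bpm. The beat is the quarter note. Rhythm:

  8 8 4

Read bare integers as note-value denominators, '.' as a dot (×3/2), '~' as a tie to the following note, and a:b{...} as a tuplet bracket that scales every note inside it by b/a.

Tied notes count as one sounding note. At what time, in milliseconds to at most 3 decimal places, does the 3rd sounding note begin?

note 3 onset = 1b = 461.538ms

1. 0.0ms @ 0 + 230.769ms (1/2)
2. 230.769ms @ 1/2 + 230.769ms (1/2)
3. 461.538ms @ 1 + 461.538ms (1)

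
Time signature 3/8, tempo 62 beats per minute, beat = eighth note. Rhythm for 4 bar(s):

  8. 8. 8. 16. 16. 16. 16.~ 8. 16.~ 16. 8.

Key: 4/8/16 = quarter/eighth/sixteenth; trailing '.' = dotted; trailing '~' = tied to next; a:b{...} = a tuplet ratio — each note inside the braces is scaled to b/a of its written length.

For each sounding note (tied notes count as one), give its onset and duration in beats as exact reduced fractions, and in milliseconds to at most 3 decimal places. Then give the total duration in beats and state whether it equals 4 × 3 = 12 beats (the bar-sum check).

1) 0.0ms=0b +1451.613ms=3/2b
2) 1451.613ms=3/2b +1451.613ms=3/2b
3) 2903.226ms=3b +1451.613ms=3/2b
4) 4354.839ms=9/2b +725.806ms=3/4b
5) 5080.645ms=21/4b +725.806ms=3/4b
6) 5806.452ms=6b +725.806ms=3/4b
7) 6532.258ms=27/4b +2177.419ms=9/4b
8) 8709.677ms=9b +1451.613ms=3/2b
9) 10161.29ms=21/2b +1451.613ms=3/2b
Σ=12b of 12 (62bpm 3/8) — PASS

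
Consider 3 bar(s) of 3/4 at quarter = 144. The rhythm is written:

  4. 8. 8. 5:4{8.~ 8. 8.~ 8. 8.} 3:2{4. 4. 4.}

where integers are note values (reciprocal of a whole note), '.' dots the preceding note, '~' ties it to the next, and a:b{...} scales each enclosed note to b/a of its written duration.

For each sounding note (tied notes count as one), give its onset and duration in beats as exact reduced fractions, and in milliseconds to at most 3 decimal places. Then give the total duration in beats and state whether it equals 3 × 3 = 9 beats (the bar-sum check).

1) 0.0ms=0b +625.0ms=3/2b
2) 625.0ms=3/2b +312.5ms=3/4b
3) 937.5ms=9/4b +312.5ms=3/4b
4) 1250.0ms=3b +500.0ms=6/5b
5) 1750.0ms=21/5b +500.0ms=6/5b
6) 2250.0ms=27/5b +250.0ms=3/5b
7) 2500.0ms=6b +416.667ms=1b
8) 2916.667ms=7b +416.667ms=1b
9) 3333.333ms=8b +416.667ms=1b
Σ=9b of 9 (144bpm 3/4) — PASS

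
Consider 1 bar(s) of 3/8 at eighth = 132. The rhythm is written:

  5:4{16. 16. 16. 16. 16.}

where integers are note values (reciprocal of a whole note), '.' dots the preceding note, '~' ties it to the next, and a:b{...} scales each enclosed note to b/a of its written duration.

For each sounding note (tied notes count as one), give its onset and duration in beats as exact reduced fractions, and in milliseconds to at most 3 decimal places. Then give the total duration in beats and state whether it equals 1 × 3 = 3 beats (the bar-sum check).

1) 0.0ms=0b +272.727ms=3/5b
2) 272.727ms=3/5b +272.727ms=3/5b
3) 545.455ms=6/5b +272.727ms=3/5b
4) 818.182ms=9/5b +272.727ms=3/5b
5) 1090.909ms=12/5b +272.727ms=3/5b
Σ=3b of 3 (132bpm 3/8) — PASS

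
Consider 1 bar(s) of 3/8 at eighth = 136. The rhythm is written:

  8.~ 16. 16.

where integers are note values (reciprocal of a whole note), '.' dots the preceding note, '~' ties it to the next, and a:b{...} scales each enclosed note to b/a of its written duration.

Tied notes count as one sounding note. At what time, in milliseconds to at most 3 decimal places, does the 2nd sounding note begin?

note 2 onset = 9/4b = 992.647ms

1. 0.0ms @ 0 + 992.647ms (9/4)
2. 992.647ms @ 9/4 + 330.882ms (3/4)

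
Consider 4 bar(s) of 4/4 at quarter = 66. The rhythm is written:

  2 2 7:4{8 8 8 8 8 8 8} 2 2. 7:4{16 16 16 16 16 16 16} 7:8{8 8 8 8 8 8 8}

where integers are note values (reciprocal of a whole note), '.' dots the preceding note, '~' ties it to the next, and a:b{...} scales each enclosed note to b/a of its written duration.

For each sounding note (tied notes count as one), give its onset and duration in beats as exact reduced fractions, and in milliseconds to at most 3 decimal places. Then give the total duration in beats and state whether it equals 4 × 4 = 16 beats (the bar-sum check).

1) 0.0ms=0b +1818.182ms=2b
2) 1818.182ms=2b +1818.182ms=2b
3) 3636.364ms=4b +259.74ms=2/7b
4) 3896.104ms=30/7b +259.74ms=2/7b
5) 4155.844ms=32/7b +259.74ms=2/7b
6) 4415.584ms=34/7b +259.74ms=2/7b
7) 4675.325ms=36/7b +259.74ms=2/7b
8) 4935.065ms=38/7b +259.74ms=2/7b
9) 5194.805ms=40/7b +259.74ms=2/7b
10) 5454.545ms=6b +1818.182ms=2b
11) 7272.727ms=8b +2727.273ms=3b
12) 10000.0ms=11b +129.87ms=1/7b
13) 10129.87ms=78/7b +129.87ms=1/7b
14) 10259.74ms=79/7b +129.87ms=1/7b
15) 10389.61ms=80/7b +129.87ms=1/7b
16) 10519.481ms=81/7b +129.87ms=1/7b
17) 10649.351ms=82/7b +129.87ms=1/7b
18) 10779.221ms=83/7b +129.87ms=1/7b
19) 10909.091ms=12b +519.481ms=4/7b
20) 11428.571ms=88/7b +519.481ms=4/7b
21) 11948.052ms=92/7b +519.481ms=4/7b
22) 12467.532ms=96/7b +519.481ms=4/7b
23) 12987.013ms=100/7b +519.481ms=4/7b
24) 13506.494ms=104/7b +519.481ms=4/7b
25) 14025.974ms=108/7b +519.481ms=4/7b
Σ=16b of 16 (66bpm 4/4) — PASS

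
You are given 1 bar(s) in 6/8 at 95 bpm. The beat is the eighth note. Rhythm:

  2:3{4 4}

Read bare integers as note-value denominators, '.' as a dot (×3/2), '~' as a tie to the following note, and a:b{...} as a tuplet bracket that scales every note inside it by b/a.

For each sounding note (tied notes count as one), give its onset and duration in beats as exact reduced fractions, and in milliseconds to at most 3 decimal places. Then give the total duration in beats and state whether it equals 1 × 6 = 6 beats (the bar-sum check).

1) 0.0ms=0b +1894.737ms=3b
2) 1894.737ms=3b +1894.737ms=3b
Σ=6b of 6 (95bpm 6/8) — PASS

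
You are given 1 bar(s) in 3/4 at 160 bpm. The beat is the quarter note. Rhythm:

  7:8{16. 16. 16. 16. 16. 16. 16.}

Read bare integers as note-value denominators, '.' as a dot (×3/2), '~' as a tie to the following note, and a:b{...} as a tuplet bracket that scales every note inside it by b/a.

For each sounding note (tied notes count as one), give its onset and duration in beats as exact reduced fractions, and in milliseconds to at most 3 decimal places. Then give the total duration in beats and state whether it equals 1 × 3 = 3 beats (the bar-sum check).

1) 0.0ms=0b +160.714ms=3/7b
2) 160.714ms=3/7b +160.714ms=3/7b
3) 321.429ms=6/7b +160.714ms=3/7b
4) 482.143ms=9/7b +160.714ms=3/7b
5) 642.857ms=12/7b +160.714ms=3/7b
6) 803.571ms=15/7b +160.714ms=3/7b
7) 964.286ms=18/7b +160.714ms=3/7b
Σ=3b of 3 (160bpm 3/4) — PASS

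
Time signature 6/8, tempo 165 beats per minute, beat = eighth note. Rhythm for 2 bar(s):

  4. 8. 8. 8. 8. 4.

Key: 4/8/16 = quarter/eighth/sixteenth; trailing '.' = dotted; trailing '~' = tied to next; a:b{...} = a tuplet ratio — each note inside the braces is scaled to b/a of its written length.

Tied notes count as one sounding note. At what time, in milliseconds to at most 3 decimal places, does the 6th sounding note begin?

1. 0.0ms @ 0 + 1090.909ms (3)
2. 1090.909ms @ 3 + 545.455ms (3/2)
3. 1636.364ms @ 9/2 + 545.455ms (3/2)
4. 2181.818ms @ 6 + 545.455ms (3/2)
5. 2727.273ms @ 15/2 + 545.455ms (3/2)
6. 3272.727ms @ 9 + 1090.909ms (3)

note 6 onset = 9b = 3272.727ms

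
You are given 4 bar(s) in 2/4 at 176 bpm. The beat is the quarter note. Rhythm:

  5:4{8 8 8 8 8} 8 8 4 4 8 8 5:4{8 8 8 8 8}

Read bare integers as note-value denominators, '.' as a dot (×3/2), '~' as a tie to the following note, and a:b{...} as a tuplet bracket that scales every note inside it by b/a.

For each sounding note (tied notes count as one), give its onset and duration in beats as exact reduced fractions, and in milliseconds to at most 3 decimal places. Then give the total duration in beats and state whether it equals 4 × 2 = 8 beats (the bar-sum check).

1) 0.0ms=0b +136.364ms=2/5b
2) 136.364ms=2/5b +136.364ms=2/5b
3) 272.727ms=4/5b +136.364ms=2/5b
4) 409.091ms=6/5b +136.364ms=2/5b
5) 545.455ms=8/5b +136.364ms=2/5b
6) 681.818ms=2b +170.455ms=1/2b
7) 852.273ms=5/2b +170.455ms=1/2b
8) 1022.727ms=3b +340.909ms=1b
9) 1363.636ms=4b +340.909ms=1b
10) 1704.545ms=5b +170.455ms=1/2b
11) 1875.0ms=11/2b +170.455ms=1/2b
12) 2045.455ms=6b +136.364ms=2/5b
13) 2181.818ms=32/5b +136.364ms=2/5b
14) 2318.182ms=34/5b +136.364ms=2/5b
15) 2454.545ms=36/5b +136.364ms=2/5b
16) 2590.909ms=38/5b +136.364ms=2/5b
Σ=8b of 8 (176bpm 2/4) — PASS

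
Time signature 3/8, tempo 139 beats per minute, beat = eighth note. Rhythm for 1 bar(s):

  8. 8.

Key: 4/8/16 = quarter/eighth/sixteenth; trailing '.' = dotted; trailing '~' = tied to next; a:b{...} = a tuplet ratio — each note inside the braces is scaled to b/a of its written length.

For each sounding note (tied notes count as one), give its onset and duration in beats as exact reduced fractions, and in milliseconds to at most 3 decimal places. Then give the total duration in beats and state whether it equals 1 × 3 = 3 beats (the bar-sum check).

1) 0.0ms=0b +647.482ms=3/2b
2) 647.482ms=3/2b +647.482ms=3/2b
Σ=3b of 3 (139bpm 3/8) — PASS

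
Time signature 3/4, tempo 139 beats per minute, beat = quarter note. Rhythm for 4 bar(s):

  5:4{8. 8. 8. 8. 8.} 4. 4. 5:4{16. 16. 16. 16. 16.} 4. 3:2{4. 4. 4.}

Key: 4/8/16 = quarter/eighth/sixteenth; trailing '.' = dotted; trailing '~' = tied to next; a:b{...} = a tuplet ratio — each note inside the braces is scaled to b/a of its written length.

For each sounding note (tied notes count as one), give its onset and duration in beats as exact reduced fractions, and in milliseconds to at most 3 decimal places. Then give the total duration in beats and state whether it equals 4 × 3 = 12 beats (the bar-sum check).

1) 0.0ms=0b +258.993ms=3/5b
2) 258.993ms=3/5b +258.993ms=3/5b
3) 517.986ms=6/5b +258.993ms=3/5b
4) 776.978ms=9/5b +258.993ms=3/5b
5) 1035.971ms=12/5b +258.993ms=3/5b
6) 1294.964ms=3b +647.482ms=3/2b
7) 1942.446ms=9/2b +647.482ms=3/2b
8) 2589.928ms=6b +129.496ms=3/10b
9) 2719.424ms=63/10b +129.496ms=3/10b
10) 2848.921ms=33/5b +129.496ms=3/10b
11) 2978.417ms=69/10b +129.496ms=3/10b
12) 3107.914ms=36/5b +129.496ms=3/10b
13) 3237.41ms=15/2b +647.482ms=3/2b
14) 3884.892ms=9b +431.655ms=1b
15) 4316.547ms=10b +431.655ms=1b
16) 4748.201ms=11b +431.655ms=1b
Σ=12b of 12 (139bpm 3/4) — PASS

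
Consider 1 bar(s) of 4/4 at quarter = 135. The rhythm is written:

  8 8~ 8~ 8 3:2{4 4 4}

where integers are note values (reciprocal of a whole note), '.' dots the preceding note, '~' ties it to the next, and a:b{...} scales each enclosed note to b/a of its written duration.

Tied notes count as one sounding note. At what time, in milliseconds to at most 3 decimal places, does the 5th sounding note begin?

note 5 onset = 10/3b = 1481.481ms

1. 0.0ms @ 0 + 222.222ms (1/2)
2. 222.222ms @ 1/2 + 666.667ms (3/2)
3. 888.889ms @ 2 + 296.296ms (2/3)
4. 1185.185ms @ 8/3 + 296.296ms (2/3)
5. 1481.481ms @ 10/3 + 296.296ms (2/3)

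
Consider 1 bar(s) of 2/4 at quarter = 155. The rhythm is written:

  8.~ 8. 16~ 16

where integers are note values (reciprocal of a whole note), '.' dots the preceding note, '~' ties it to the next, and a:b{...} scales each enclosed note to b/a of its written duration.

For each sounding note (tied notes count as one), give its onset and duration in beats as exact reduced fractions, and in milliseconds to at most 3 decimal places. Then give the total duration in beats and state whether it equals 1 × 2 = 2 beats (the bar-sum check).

1) 0.0ms=0b +580.645ms=3/2b
2) 580.645ms=3/2b +193.548ms=1/2b
Σ=2b of 2 (155bpm 2/4) — PASS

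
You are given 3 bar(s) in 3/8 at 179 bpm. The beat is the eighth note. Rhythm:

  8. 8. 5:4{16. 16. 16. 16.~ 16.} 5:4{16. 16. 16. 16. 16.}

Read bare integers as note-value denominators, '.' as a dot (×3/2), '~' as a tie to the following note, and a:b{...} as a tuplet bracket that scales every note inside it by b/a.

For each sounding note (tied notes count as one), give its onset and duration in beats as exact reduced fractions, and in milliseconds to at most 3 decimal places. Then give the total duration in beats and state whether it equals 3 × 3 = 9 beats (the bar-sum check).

1) 0.0ms=0b +502.793ms=3/2b
2) 502.793ms=3/2b +502.793ms=3/2b
3) 1005.587ms=3b +201.117ms=3/5b
4) 1206.704ms=18/5b +201.117ms=3/5b
5) 1407.821ms=21/5b +201.117ms=3/5b
6) 1608.939ms=24/5b +402.235ms=6/5b
7) 2011.173ms=6b +201.117ms=3/5b
8) 2212.291ms=33/5b +201.117ms=3/5b
9) 2413.408ms=36/5b +201.117ms=3/5b
10) 2614.525ms=39/5b +201.117ms=3/5b
11) 2815.642ms=42/5b +201.117ms=3/5b
Σ=9b of 9 (179bpm 3/8) — PASS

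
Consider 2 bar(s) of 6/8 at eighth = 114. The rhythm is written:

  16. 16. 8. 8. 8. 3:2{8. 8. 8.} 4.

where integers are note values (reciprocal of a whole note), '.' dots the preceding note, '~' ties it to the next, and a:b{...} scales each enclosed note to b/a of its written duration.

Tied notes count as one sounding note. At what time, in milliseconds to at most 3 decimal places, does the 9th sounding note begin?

1. 0.0ms @ 0 + 394.737ms (3/4)
2. 394.737ms @ 3/4 + 394.737ms (3/4)
3. 789.474ms @ 3/2 + 789.474ms (3/2)
4. 1578.947ms @ 3 + 789.474ms (3/2)
5. 2368.421ms @ 9/2 + 789.474ms (3/2)
6. 3157.895ms @ 6 + 526.316ms (1)
7. 3684.211ms @ 7 + 526.316ms (1)
8. 4210.526ms @ 8 + 526.316ms (1)
9. 4736.842ms @ 9 + 1578.947ms (3)

note 9 onset = 9b = 4736.842ms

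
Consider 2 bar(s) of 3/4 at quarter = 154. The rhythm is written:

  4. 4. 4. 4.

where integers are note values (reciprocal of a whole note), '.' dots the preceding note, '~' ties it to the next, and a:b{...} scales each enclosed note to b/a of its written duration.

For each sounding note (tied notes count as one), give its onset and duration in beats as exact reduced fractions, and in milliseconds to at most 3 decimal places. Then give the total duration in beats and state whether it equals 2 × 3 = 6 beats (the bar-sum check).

1) 0.0ms=0b +584.416ms=3/2b
2) 584.416ms=3/2b +584.416ms=3/2b
3) 1168.831ms=3b +584.416ms=3/2b
4) 1753.247ms=9/2b +584.416ms=3/2b
Σ=6b of 6 (154bpm 3/4) — PASS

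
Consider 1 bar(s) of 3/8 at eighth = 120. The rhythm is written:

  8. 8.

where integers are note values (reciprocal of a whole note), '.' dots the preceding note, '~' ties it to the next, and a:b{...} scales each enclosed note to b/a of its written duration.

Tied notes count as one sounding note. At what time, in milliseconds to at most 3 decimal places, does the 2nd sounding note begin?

1. 0.0ms @ 0 + 750.0ms (3/2)
2. 750.0ms @ 3/2 + 750.0ms (3/2)

note 2 onset = 3/2b = 750.0ms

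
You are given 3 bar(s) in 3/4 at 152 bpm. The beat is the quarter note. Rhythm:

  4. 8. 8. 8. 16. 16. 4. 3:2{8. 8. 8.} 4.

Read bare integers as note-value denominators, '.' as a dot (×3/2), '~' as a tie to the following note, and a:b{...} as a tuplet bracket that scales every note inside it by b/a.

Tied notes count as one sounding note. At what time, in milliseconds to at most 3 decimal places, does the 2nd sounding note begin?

1. 0.0ms @ 0 + 592.105ms (3/2)
2. 592.105ms @ 3/2 + 296.053ms (3/4)
3. 888.158ms @ 9/4 + 296.053ms (3/4)
4. 1184.211ms @ 3 + 296.053ms (3/4)
5. 1480.263ms @ 15/4 + 148.026ms (3/8)
6. 1628.289ms @ 33/8 + 148.026ms (3/8)
7. 1776.316ms @ 9/2 + 592.105ms (3/2)
8. 2368.421ms @ 6 + 197.368ms (1/2)
9. 2565.789ms @ 13/2 + 197.368ms (1/2)
10. 2763.158ms @ 7 + 197.368ms (1/2)
11. 2960.526ms @ 15/2 + 592.105ms (3/2)

note 2 onset = 3/2b = 592.105ms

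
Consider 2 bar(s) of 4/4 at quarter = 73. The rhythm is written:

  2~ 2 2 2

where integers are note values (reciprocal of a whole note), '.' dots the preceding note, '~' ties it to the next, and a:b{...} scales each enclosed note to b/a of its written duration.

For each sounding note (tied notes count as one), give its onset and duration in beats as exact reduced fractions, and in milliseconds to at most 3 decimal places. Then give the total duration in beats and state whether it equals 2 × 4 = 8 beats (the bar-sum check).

1) 0.0ms=0b +3287.671ms=4b
2) 3287.671ms=4b +1643.836ms=2b
3) 4931.507ms=6b +1643.836ms=2b
Σ=8b of 8 (73bpm 4/4) — PASS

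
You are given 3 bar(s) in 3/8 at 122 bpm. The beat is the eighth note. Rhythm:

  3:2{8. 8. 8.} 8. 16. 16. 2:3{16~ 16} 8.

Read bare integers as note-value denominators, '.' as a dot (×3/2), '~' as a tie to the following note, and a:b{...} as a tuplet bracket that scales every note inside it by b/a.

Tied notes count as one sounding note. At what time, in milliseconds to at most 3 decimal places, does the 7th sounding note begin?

note 7 onset = 6b = 2950.82ms

1. 0.0ms @ 0 + 491.803ms (1)
2. 491.803ms @ 1 + 491.803ms (1)
3. 983.607ms @ 2 + 491.803ms (1)
4. 1475.41ms @ 3 + 737.705ms (3/2)
5. 2213.115ms @ 9/2 + 368.852ms (3/4)
6. 2581.967ms @ 21/4 + 368.852ms (3/4)
7. 2950.82ms @ 6 + 737.705ms (3/2)
8. 3688.525ms @ 15/2 + 737.705ms (3/2)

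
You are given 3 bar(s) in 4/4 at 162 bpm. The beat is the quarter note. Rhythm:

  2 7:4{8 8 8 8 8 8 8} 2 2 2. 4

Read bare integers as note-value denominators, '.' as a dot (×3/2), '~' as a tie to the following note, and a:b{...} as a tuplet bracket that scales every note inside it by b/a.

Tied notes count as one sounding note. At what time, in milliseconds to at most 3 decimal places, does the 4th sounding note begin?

1. 0.0ms @ 0 + 740.741ms (2)
2. 740.741ms @ 2 + 105.82ms (2/7)
3. 846.561ms @ 16/7 + 105.82ms (2/7)
4. 952.381ms @ 18/7 + 105.82ms (2/7)
5. 1058.201ms @ 20/7 + 105.82ms (2/7)
6. 1164.021ms @ 22/7 + 105.82ms (2/7)
7. 1269.841ms @ 24/7 + 105.82ms (2/7)
8. 1375.661ms @ 26/7 + 105.82ms (2/7)
9. 1481.481ms @ 4 + 740.741ms (2)
10. 2222.222ms @ 6 + 740.741ms (2)
11. 2962.963ms @ 8 + 1111.111ms (3)
12. 4074.074ms @ 11 + 370.37ms (1)

note 4 onset = 18/7b = 952.381ms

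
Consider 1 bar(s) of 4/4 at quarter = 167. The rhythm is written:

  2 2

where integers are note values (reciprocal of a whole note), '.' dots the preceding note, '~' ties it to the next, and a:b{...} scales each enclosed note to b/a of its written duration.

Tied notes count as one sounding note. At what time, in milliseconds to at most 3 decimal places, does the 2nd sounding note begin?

note 2 onset = 2b = 718.563ms

1. 0.0ms @ 0 + 718.563ms (2)
2. 718.563ms @ 2 + 718.563ms (2)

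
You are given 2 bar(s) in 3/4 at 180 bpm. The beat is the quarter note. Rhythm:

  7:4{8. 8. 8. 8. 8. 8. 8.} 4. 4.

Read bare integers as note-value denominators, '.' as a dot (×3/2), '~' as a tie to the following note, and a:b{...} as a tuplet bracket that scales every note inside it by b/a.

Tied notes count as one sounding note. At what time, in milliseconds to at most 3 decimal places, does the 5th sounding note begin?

note 5 onset = 12/7b = 571.429ms

1. 0.0ms @ 0 + 142.857ms (3/7)
2. 142.857ms @ 3/7 + 142.857ms (3/7)
3. 285.714ms @ 6/7 + 142.857ms (3/7)
4. 428.571ms @ 9/7 + 142.857ms (3/7)
5. 571.429ms @ 12/7 + 142.857ms (3/7)
6. 714.286ms @ 15/7 + 142.857ms (3/7)
7. 857.143ms @ 18/7 + 142.857ms (3/7)
8. 1000.0ms @ 3 + 500.0ms (3/2)
9. 1500.0ms @ 9/2 + 500.0ms (3/2)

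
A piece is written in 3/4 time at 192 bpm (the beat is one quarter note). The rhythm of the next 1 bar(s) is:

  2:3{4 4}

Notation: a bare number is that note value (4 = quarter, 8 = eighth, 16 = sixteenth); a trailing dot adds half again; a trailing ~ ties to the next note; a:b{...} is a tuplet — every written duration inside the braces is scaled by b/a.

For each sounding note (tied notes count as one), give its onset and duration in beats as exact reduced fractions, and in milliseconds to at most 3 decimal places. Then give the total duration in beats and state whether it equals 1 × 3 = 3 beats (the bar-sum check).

1) 0.0ms=0b +468.75ms=3/2b
2) 468.75ms=3/2b +468.75ms=3/2b
Σ=3b of 3 (192bpm 3/4) — PASS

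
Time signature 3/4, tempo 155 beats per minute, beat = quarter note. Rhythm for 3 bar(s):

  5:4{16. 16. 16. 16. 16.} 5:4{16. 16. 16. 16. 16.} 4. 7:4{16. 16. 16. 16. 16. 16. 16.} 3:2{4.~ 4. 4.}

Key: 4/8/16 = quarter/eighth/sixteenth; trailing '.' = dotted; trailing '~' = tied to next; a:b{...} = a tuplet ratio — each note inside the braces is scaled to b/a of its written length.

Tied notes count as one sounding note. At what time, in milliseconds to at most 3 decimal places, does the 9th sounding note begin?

1. 0.0ms @ 0 + 116.129ms (3/10)
2. 116.129ms @ 3/10 + 116.129ms (3/10)
3. 232.258ms @ 3/5 + 116.129ms (3/10)
4. 348.387ms @ 9/10 + 116.129ms (3/10)
5. 464.516ms @ 6/5 + 116.129ms (3/10)
6. 580.645ms @ 3/2 + 116.129ms (3/10)
7. 696.774ms @ 9/5 + 116.129ms (3/10)
8. 812.903ms @ 21/10 + 116.129ms (3/10)
9. 929.032ms @ 12/5 + 116.129ms (3/10)
10. 1045.161ms @ 27/10 + 116.129ms (3/10)
11. 1161.29ms @ 3 + 580.645ms (3/2)
12. 1741.935ms @ 9/2 + 82.949ms (3/14)
13. 1824.885ms @ 33/7 + 82.949ms (3/14)
14. 1907.834ms @ 69/14 + 82.949ms (3/14)
15. 1990.783ms @ 36/7 + 82.949ms (3/14)
16. 2073.733ms @ 75/14 + 82.949ms (3/14)
17. 2156.682ms @ 39/7 + 82.949ms (3/14)
18. 2239.631ms @ 81/14 + 82.949ms (3/14)
19. 2322.581ms @ 6 + 774.194ms (2)
20. 3096.774ms @ 8 + 387.097ms (1)

note 9 onset = 12/5b = 929.032ms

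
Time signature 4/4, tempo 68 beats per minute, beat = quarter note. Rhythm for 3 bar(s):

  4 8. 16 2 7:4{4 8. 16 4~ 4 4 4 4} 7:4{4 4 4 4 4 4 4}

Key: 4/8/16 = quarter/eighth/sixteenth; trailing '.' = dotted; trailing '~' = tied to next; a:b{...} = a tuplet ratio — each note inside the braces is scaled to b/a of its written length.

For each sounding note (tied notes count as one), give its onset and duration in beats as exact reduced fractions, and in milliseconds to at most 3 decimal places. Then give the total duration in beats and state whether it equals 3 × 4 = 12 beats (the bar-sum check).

1) 0.0ms=0b +882.353ms=1b
2) 882.353ms=1b +661.765ms=3/4b
3) 1544.118ms=7/4b +220.588ms=1/4b
4) 1764.706ms=2b +1764.706ms=2b
5) 3529.412ms=4b +504.202ms=4/7b
6) 4033.613ms=32/7b +378.151ms=3/7b
7) 4411.765ms=5b +126.05ms=1/7b
8) 4537.815ms=36/7b +1008.403ms=8/7b
9) 5546.218ms=44/7b +504.202ms=4/7b
10) 6050.42ms=48/7b +504.202ms=4/7b
11) 6554.622ms=52/7b +504.202ms=4/7b
12) 7058.824ms=8b +504.202ms=4/7b
13) 7563.025ms=60/7b +504.202ms=4/7b
14) 8067.227ms=64/7b +504.202ms=4/7b
15) 8571.429ms=68/7b +504.202ms=4/7b
16) 9075.63ms=72/7b +504.202ms=4/7b
17) 9579.832ms=76/7b +504.202ms=4/7b
18) 10084.034ms=80/7b +504.202ms=4/7b
Σ=12b of 12 (68bpm 4/4) — PASS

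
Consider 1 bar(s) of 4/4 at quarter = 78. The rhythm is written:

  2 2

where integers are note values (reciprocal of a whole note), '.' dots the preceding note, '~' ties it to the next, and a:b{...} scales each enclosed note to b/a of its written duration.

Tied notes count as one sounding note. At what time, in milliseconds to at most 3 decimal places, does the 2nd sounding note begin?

1. 0.0ms @ 0 + 1538.462ms (2)
2. 1538.462ms @ 2 + 1538.462ms (2)

note 2 onset = 2b = 1538.462ms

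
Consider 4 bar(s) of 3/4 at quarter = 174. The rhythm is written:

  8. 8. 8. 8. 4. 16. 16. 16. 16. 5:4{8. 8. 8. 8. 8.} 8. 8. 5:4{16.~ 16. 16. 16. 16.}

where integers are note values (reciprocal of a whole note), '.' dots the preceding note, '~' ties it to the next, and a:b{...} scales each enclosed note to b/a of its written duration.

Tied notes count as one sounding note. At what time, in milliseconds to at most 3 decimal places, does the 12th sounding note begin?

note 12 onset = 36/5b = 2482.759ms

1. 0.0ms @ 0 + 258.621ms (3/4)
2. 258.621ms @ 3/4 + 258.621ms (3/4)
3. 517.241ms @ 3/2 + 258.621ms (3/4)
4. 775.862ms @ 9/4 + 258.621ms (3/4)
5. 1034.483ms @ 3 + 517.241ms (3/2)
6. 1551.724ms @ 9/2 + 129.31ms (3/8)
7. 1681.034ms @ 39/8 + 129.31ms (3/8)
8. 1810.345ms @ 21/4 + 129.31ms (3/8)
9. 1939.655ms @ 45/8 + 129.31ms (3/8)
10. 2068.966ms @ 6 + 206.897ms (3/5)
11. 2275.862ms @ 33/5 + 206.897ms (3/5)
12. 2482.759ms @ 36/5 + 206.897ms (3/5)
13. 2689.655ms @ 39/5 + 206.897ms (3/5)
14. 2896.552ms @ 42/5 + 206.897ms (3/5)
15. 3103.448ms @ 9 + 258.621ms (3/4)
16. 3362.069ms @ 39/4 + 258.621ms (3/4)
17. 3620.69ms @ 21/2 + 206.897ms (3/5)
18. 3827.586ms @ 111/10 + 103.448ms (3/10)
19. 3931.034ms @ 57/5 + 103.448ms (3/10)
20. 4034.483ms @ 117/10 + 103.448ms (3/10)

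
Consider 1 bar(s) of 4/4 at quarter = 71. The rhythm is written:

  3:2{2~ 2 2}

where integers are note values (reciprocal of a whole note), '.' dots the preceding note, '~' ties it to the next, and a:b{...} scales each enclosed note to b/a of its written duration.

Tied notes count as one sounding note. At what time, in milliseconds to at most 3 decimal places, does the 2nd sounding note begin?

1. 0.0ms @ 0 + 2253.521ms (8/3)
2. 2253.521ms @ 8/3 + 1126.761ms (4/3)

note 2 onset = 8/3b = 2253.521ms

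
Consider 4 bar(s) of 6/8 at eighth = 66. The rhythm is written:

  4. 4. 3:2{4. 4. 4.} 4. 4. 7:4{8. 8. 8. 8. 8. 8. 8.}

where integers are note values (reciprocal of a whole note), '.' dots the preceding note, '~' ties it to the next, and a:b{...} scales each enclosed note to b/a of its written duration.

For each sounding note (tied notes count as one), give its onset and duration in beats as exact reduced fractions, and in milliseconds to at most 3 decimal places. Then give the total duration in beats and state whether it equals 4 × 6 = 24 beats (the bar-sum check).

1) 0.0ms=0b +2727.273ms=3b
2) 2727.273ms=3b +2727.273ms=3b
3) 5454.545ms=6b +1818.182ms=2b
4) 7272.727ms=8b +1818.182ms=2b
5) 9090.909ms=10b +1818.182ms=2b
6) 10909.091ms=12b +2727.273ms=3b
7) 13636.364ms=15b +2727.273ms=3b
8) 16363.636ms=18b +779.221ms=6/7b
9) 17142.857ms=132/7b +779.221ms=6/7b
10) 17922.078ms=138/7b +779.221ms=6/7b
11) 18701.299ms=144/7b +779.221ms=6/7b
12) 19480.519ms=150/7b +779.221ms=6/7b
13) 20259.74ms=156/7b +779.221ms=6/7b
14) 21038.961ms=162/7b +779.221ms=6/7b
Σ=24b of 24 (66bpm 6/8) — PASS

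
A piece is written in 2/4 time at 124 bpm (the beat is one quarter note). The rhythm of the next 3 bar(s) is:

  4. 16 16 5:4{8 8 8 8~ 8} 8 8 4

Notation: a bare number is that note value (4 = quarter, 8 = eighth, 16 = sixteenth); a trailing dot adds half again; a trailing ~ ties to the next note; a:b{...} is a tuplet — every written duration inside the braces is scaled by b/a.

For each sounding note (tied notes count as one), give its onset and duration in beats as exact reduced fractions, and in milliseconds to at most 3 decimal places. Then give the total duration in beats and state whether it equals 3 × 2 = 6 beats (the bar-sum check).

1) 0.0ms=0b +725.806ms=3/2b
2) 725.806ms=3/2b +120.968ms=1/4b
3) 846.774ms=7/4b +120.968ms=1/4b
4) 967.742ms=2b +193.548ms=2/5b
5) 1161.29ms=12/5b +193.548ms=2/5b
6) 1354.839ms=14/5b +193.548ms=2/5b
7) 1548.387ms=16/5b +387.097ms=4/5b
8) 1935.484ms=4b +241.935ms=1/2b
9) 2177.419ms=9/2b +241.935ms=1/2b
10) 2419.355ms=5b +483.871ms=1b
Σ=6b of 6 (124bpm 2/4) — PASS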